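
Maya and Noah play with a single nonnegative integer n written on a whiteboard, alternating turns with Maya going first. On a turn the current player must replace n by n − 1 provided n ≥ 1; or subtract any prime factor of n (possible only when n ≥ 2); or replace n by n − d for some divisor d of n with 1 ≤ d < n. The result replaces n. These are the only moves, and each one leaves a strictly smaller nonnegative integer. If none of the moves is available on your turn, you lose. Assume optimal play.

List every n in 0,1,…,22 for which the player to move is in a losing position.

0, 4, 9, 14, 20

Label each position W (a win for the player to move) or L (a loss). A position with no legal move is L; any other position is W exactly when some move reaches an L, and L when every move reaches a W.
n=0: no move → L
n=1: can move to 0, which is L ⇒ W
n=2: can move to 0, which is L ⇒ W
n=3: can move to 0, which is L ⇒ W
n=4: moves to 2(W), 3(W); every one is W ⇒ L
n=5: can move to 0, which is L ⇒ W
n=6: can move to 4, which is L ⇒ W
n=7: can move to 0, which is L ⇒ W
n=8: can move to 4, which is L ⇒ W
n=9: moves to 6(W), 8(W); every one is W ⇒ L
n=10: can move to 9, which is L ⇒ W
n=11: can move to 0, which is L ⇒ W
n=12: can move to 9, which is L ⇒ W
n=13: can move to 0, which is L ⇒ W
n=14: moves to 7(W), 12(W), 13(W); every one is W ⇒ L
n=15: can move to 14, which is L ⇒ W
n=16: can move to 14, which is L ⇒ W
n=17: can move to 0, which is L ⇒ W
n=18: can move to 9, which is L ⇒ W
n=19: can move to 0, which is L ⇒ W
n=20: moves to 10(W), 15(W), 16(W), 18(W), 19(W); every one is W ⇒ L
n=21: can move to 14, which is L ⇒ W
n=22: can move to 20, which is L ⇒ W
Reading off the rows marked L gives the requested list; there are 5 such values of n.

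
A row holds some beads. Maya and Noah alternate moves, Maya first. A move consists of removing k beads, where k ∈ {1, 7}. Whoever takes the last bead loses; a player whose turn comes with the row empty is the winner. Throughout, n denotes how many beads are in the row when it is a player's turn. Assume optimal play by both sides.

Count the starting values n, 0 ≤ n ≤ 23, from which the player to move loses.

Build the W/L table. Terminal = W. A non-terminal position is W if it has a move to some L; otherwise it is L.
n=0: no move; the opponent has just taken the last bead and therefore loses → W
n=1: L (sole option 0(W) is W)
n=2: W (go to 1, an L position)
n=3: L (sole option 2(W) is W)
n=4: W (go to 3, an L position)
n=5: L (sole option 4(W) is W)
n=6: W (go to 5, an L position)
n=7: L (options 6(W), 0(W) are all W)
n=8: W (go to 7, an L position)
n=9: L (options 8(W), 2(W) are all W)
n=10: W (go to 9, an L position)
n=11: L (options 10(W), 4(W) are all W)
n=12: W (go to 11, an L position)
n=13: L (options 12(W), 6(W) are all W)
n=14: W (go to 13, an L position)
n=15: L (options 14(W), 8(W) are all W)
n=16: W (go to 15, an L position)
n=17: L (options 16(W), 10(W) are all W)
n=18: W (go to 17, an L position)
n=19: L (options 18(W), 12(W) are all W)
n=20: W (go to 19, an L position)
n=21: L (options 20(W), 14(W) are all W)
n=22: W (go to 21, an L position)
n=23: L (options 22(W), 16(W) are all W)
L entries with 0 ≤ n ≤ 23: n = 1, 3, 5, 7, 9, 11, 13, 15, 17, 19, 21, 23; that makes 12.

12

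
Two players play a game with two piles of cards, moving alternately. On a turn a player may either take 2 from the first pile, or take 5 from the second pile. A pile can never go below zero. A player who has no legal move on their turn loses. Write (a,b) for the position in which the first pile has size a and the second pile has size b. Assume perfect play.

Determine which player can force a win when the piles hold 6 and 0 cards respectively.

The first player wins.

Label each position W (a win for the player to move) or L (a loss). A position with no legal move is L; any other position is W exactly when some move reaches an L, and L when every move reaches a W.
No move ever increases a pile, so every position that can arise here has a ≤ 6 and b ≤ 0; it is enough to label the cells with 0 ≤ a ≤ 6 and 0 ≤ b ≤ 0.
Every move lowers a or b (never raises either), so fill the grid row by row in increasing a, and left to right within a row: each cell's successors are then already labelled.
      b=0
a=0:    L
a=1:    L
a=2:    W
a=3:    W
a=4:    L
a=5:    L
a=6:    W
Cells with no legal move (terminal, hence L): (0,0), (1,0).
The remaining L cells, each justified by listing all of its moves:
(4,0): →(2,0)(W) only, which is W, so L
(5,0): →(3,0)(W) only, which is W, so L
Every other cell has at least one move into one of the L cells above, so it is W.
From (6,0) the player to move can move to (4,0), reaching an L position.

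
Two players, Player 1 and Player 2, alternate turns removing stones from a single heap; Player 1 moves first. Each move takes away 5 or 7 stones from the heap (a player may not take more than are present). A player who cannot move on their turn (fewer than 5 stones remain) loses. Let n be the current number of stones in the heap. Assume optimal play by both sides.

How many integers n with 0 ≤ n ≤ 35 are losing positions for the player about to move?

Classify positions by backward induction: terminal positions (no move available) are L. From any other position, the mover wins iff some move reaches an L.
n=0: no move → L
n=1: no move → L
n=2: no move → L
n=3: no move → L
n=4: no move → L
n=5: W (go to 0, an L position)
n=6: W (go to 1, an L position)
n=7: W (go to 2, an L position)
n=8: W (go to 3, an L position)
n=9: W (go to 4, an L position)
n=10: W (go to 3, an L position)
n=11: W (go to 4, an L position)
n=12: L (options 7(W), 5(W) are all W)
n=13: L (options 8(W), 6(W) are all W)
n=14: L (options 9(W), 7(W) are all W)
n=15: L (options 10(W), 8(W) are all W)
n=16: L (options 11(W), 9(W) are all W)
n=17: W (go to 12, an L position)
n=18: W (go to 13, an L position)
n=19: W (go to 14, an L position)
n=20: W (go to 15, an L position)
n=21: W (go to 16, an L position)
n=22: W (go to 15, an L position)
n=23: W (go to 16, an L position)
n=24: L (options 19(W), 17(W) are all W)
n=25: L (options 20(W), 18(W) are all W)
n=26: L (options 21(W), 19(W) are all W)
n=27: L (options 22(W), 20(W) are all W)
n=28: L (options 23(W), 21(W) are all W)
n=29: W (go to 24, an L position)
n=30: W (go to 25, an L position)
n=31: W (go to 26, an L position)
n=32: W (go to 27, an L position)
n=33: W (go to 28, an L position)
n=34: W (go to 27, an L position)
n=35: W (go to 28, an L position)
L entries with 0 ≤ n ≤ 35: n = 0, 1, 2, 3, 4, 12, 13, 14, 15, 16, 24, 25, 26, 27, 28; that makes 15.

15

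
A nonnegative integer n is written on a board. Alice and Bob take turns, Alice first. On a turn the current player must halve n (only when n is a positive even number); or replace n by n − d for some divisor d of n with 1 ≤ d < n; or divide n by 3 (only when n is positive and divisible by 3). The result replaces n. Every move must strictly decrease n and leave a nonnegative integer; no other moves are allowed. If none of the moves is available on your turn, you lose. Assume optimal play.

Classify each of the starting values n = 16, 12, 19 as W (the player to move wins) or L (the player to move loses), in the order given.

16: W, 12: W, 19: L

Build the W/L table. Terminal = L. A non-terminal position is W if it has a move to some L; otherwise it is L.
n=0: no move → L
n=1: no move → L
n=2: can move to 1, which is L ⇒ W
n=3: can move to 1, which is L ⇒ W
n=4: moves to 2(W), 3(W); every one is W ⇒ L
n=5: can move to 4, which is L ⇒ W
n=6: can move to 4, which is L ⇒ W
n=7: the only move is to 6(W), a W ⇒ L
n=8: can move to 4, which is L ⇒ W
n=9: moves to 3(W), 6(W), 8(W); every one is W ⇒ L
n=10: can move to 9, which is L ⇒ W
n=11: the only move is to 10(W), a W ⇒ L
n=12: can move to 4, which is L ⇒ W
n=13: the only move is to 12(W), a W ⇒ L
n=14: can move to 7, which is L ⇒ W
n=15: moves to 5(W), 10(W), 12(W), 14(W); every one is W ⇒ L
n=16: can move to 15, which is L ⇒ W
n=17: the only move is to 16(W), a W ⇒ L
n=18: can move to 9, which is L ⇒ W
n=19: the only move is to 18(W), a W ⇒ L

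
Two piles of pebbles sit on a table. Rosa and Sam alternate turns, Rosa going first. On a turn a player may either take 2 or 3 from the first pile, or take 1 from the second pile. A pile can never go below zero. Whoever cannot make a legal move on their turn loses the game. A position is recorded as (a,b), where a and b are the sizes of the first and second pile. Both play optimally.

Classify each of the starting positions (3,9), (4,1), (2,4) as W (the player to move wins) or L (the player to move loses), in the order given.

(3,9): L, (4,1): W, (2,4): W

Use the standard recursion: the mover loses at a terminal position; elsewhere, the mover wins exactly when some move hands the opponent an L position.
No move ever increases a pile, so every position that can arise here has a ≤ 4 and b ≤ 9; it is enough to label the cells with 0 ≤ a ≤ 4 and 0 ≤ b ≤ 9.
Every move lowers a or b (never raises either), so fill the grid row by row in increasing a, and left to right within a row: each cell's successors are then already labelled.
      b=0  b=1  b=2  b=3  b=4  b=5  b=6  b=7  b=8  b=9
a=0:    L    W    L    W    L    W    L    W    L    W
a=1:    L    W    L    W    L    W    L    W    L    W
a=2:    W    L    W    L    W    L    W    L    W    L
a=3:    W    L    W    L    W    L    W    L    W    L
a=4:    W    W    W    W    W    W    W    W    W    W
Cells with no legal move (terminal, hence L): (0,0), (1,0).
The remaining L cells, each justified by listing all of its moves:
(0,2): only reaches (0,1)(W), which is W → L
(0,4): only reaches (0,3)(W), which is W → L
(0,6): only reaches (0,5)(W), which is W → L
(0,8): only reaches (0,7)(W), which is W → L
(1,2): only reaches (1,1)(W), which is W → L
(1,4): only reaches (1,3)(W), which is W → L
(1,6): only reaches (1,5)(W), which is W → L
(1,8): only reaches (1,7)(W), which is W → L
(2,1): only reaches (0,1)(W), (2,0)(W), all W → L
(2,3): only reaches (0,3)(W), (2,2)(W), all W → L
(2,5): only reaches (0,5)(W), (2,4)(W), all W → L
(2,7): only reaches (0,7)(W), (2,6)(W), all W → L
(2,9): only reaches (0,9)(W), (2,8)(W), all W → L
(3,1): only reaches (1,1)(W), (0,1)(W), (3,0)(W), all W → L
(3,3): only reaches (1,3)(W), (0,3)(W), (3,2)(W), all W → L
(3,5): only reaches (1,5)(W), (0,5)(W), (3,4)(W), all W → L
(3,7): only reaches (1,7)(W), (0,7)(W), (3,6)(W), all W → L
(3,9): only reaches (1,9)(W), (0,9)(W), (3,8)(W), all W → L
Every other cell has at least one move into one of the L cells above, so it is W.
(3,9): one of the L cells justified above, so L
(4,1): the move to (2,1) reaches an L cell, so W
(2,4): the move to (0,4) reaches an L cell, so W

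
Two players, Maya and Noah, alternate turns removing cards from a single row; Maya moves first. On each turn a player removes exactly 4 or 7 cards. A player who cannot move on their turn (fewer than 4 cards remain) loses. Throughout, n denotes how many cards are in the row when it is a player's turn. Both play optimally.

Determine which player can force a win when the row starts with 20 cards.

Build the W/L table. Terminal = L. A non-terminal position is W if it has a move to some L; otherwise it is L.
n=0: no move → L
n=1: no move → L
n=2: no move → L
n=3: no move → L
n=4: W (go to 0, an L position)
n=5: W (go to 1, an L position)
n=6: W (go to 2, an L position)
n=7: W (go to 3, an L position)
n=8: W (go to 1, an L position)
n=9: W (go to 2, an L position)
n=10: W (go to 3, an L position)
n=11: L (options 7(W), 4(W) are all W)
n=12: L (options 8(W), 5(W) are all W)
n=13: L (options 9(W), 6(W) are all W)
n=14: L (options 10(W), 7(W) are all W)
n=15: W (go to 11, an L position)
n=16: W (go to 12, an L position)
n=17: W (go to 13, an L position)
n=18: W (go to 14, an L position)
n=19: W (go to 12, an L position)
n=20: W (go to 13, an L position)
The starting position 20 is W: Maya should remove 7, leaving 13, handing over an L position.

Maya wins.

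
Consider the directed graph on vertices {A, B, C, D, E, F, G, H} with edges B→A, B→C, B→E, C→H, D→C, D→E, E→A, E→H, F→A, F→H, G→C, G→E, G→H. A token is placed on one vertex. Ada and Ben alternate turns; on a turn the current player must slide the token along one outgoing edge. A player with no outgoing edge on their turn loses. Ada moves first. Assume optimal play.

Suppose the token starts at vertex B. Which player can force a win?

Compute win/loss labels from the base case upward. A position with no move is L. Any other position is W if it can reach an L in one move, else L.
Every edge goes from a vertex to one that appears earlier in the order A, H, F, C, E, B, D, G, so processing vertices in that order labels each vertex after all of its successors.
A: no outgoing edge → L
H: no outgoing edge → L
F: reaches L-position H → W
C: reaches L-position H → W
E: reaches L-position H → W
B: reaches L-position A → W
D: only reaches E(W), C(W), all W → L
G: reaches L-position H → W
The starting position B is W: Ada should move to A, handing over an L position.

Ada wins.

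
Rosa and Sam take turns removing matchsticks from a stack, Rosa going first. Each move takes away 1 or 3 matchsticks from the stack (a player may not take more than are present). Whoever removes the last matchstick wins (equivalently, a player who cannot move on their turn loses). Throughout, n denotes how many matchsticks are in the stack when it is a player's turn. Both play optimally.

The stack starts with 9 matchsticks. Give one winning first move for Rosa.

Classify positions by backward induction: terminal positions (no move available) are L. From any other position, the mover wins iff some move reaches an L.
n=0: no move → L
n=1: →0(L), so W
n=2: →1(W) only, which is W, so L
n=3: →2(L), so W
n=4: →3(W), 1(W) — all W, so L
n=5: →4(L), so W
n=6: →5(W), 3(W) — all W, so L
n=7: →6(L), so W
n=8: →7(W), 5(W) — all W, so L
n=9: →8(L), so W
From 9, the L positions reachable in one move are: 8, 6. Any move reaching one of these is winning.

Remove 1, leaving 8.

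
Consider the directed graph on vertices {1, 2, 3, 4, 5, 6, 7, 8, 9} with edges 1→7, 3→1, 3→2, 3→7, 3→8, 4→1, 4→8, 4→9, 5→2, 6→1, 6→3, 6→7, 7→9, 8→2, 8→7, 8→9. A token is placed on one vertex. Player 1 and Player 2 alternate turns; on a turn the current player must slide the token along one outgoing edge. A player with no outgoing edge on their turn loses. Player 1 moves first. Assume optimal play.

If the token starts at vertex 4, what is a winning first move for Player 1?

Classify positions by backward induction: terminal positions (no move available) are L. From any other position, the mover wins iff some move reaches an L.
Every edge goes from a vertex to one that appears earlier in the order 9, 2, 7, 8, 1, 3, 4, 6, 5, so processing vertices in that order labels each vertex after all of its successors.
9: no outgoing edge → L
2: no outgoing edge → L
7: →9(L), so W
8: →2(L), so W
1: →7(W) only, which is W, so L
3: →1(L), so W
4: →1(L), so W
6: →1(L), so W
5: →2(L), so W
From 4, the L positions reachable in one move are: 1, 9. Any move reaching one of these is winning.

Move to 1.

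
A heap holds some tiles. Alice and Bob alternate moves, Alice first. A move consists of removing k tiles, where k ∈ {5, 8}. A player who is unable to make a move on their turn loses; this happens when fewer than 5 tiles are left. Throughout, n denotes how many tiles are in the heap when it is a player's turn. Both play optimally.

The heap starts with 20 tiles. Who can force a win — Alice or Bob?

Label each position W (a win for the player to move) or L (a loss). A position with no legal move is L; any other position is W exactly when some move reaches an L, and L when every move reaches a W.
n=0: no move → L
n=1: no move → L
n=2: no move → L
n=3: no move → L
n=4: no move → L
n=5: reaches L-position 0 → W
n=6: reaches L-position 1 → W
n=7: reaches L-position 2 → W
n=8: reaches L-position 3 → W
n=9: reaches L-position 4 → W
n=10: reaches L-position 2 → W
n=11: reaches L-position 3 → W
n=12: reaches L-position 4 → W
n=13: only reaches 8(W), 5(W), all W → L
n=14: only reaches 9(W), 6(W), all W → L
n=15: only reaches 10(W), 7(W), all W → L
n=16: only reaches 11(W), 8(W), all W → L
n=17: only reaches 12(W), 9(W), all W → L
n=18: reaches L-position 13 → W
n=19: reaches L-position 14 → W
n=20: reaches L-position 15 → W
The starting position 20 is W: Alice should remove 5, leaving 15, handing over an L position.

Alice wins.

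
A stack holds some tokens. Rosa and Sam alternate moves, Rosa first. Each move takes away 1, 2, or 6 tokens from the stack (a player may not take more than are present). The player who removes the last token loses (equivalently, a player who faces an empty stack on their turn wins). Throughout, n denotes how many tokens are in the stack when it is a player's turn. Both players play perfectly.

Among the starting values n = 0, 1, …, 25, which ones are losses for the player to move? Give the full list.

1, 4, 8, 11, 15, 18, 22, 25

Label each position W (a win for the player to move) or L (a loss). A position with no legal move is W; any other position is W exactly when some move reaches an L, and L when every move reaches a W.
n=0: no move; the opponent has just taken the last token and therefore loses → W
n=1: only reaches 0(W), which is W → L
n=2: reaches L-position 1 → W
n=3: reaches L-position 1 → W
n=4: only reaches 3(W), 2(W), all W → L
n=5: reaches L-position 4 → W
n=6: reaches L-position 4 → W
n=7: reaches L-position 1 → W
n=8: only reaches 7(W), 6(W), 2(W), all W → L
n=9: reaches L-position 8 → W
n=10: reaches L-position 8 → W
n=11: only reaches 10(W), 9(W), 5(W), all W → L
n=12: reaches L-position 11 → W
n=13: reaches L-position 11 → W
n=14: reaches L-position 8 → W
n=15: only reaches 14(W), 13(W), 9(W), all W → L
n=16: reaches L-position 15 → W
n=17: reaches L-position 15 → W
n=18: only reaches 17(W), 16(W), 12(W), all W → L
n=19: reaches L-position 18 → W
n=20: reaches L-position 18 → W
n=21: reaches L-position 15 → W
n=22: only reaches 21(W), 20(W), 16(W), all W → L
n=23: reaches L-position 22 → W
n=24: reaches L-position 22 → W
n=25: only reaches 24(W), 23(W), 19(W), all W → L
The losing starting values of n are exactly the entries labelled L in this table (8 of them).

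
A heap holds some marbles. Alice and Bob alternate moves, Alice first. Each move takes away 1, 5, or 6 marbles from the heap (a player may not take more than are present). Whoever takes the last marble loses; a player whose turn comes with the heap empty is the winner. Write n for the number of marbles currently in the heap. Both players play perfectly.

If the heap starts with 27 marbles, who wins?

Build the W/L table. Terminal = W. A non-terminal position is W if it has a move to some L; otherwise it is L.
n=0: no move; the opponent has just taken the last marble and therefore loses → W
n=1: →0(W) only, which is W, so L
n=2: →1(L), so W
n=3: →2(W) only, which is W, so L
n=4: →3(L), so W
n=5: →4(W), 0(W) — all W, so L
n=6: →5(L), so W
n=7: →1(L), so W
n=8: →3(L), so W
n=9: →3(L), so W
n=10: →5(L), so W
n=11: →5(L), so W
n=12: →11(W), 7(W), 6(W) — all W, so L
n=13: →12(L), so W
n=14: →13(W), 9(W), 8(W) — all W, so L
n=15: →14(L), so W
n=16: →15(W), 11(W), 10(W) — all W, so L
n=17: →16(L), so W
n=18: →12(L), so W
n=19: →14(L), so W
n=20: →14(L), so W
n=21: →16(L), so W
n=22: →16(L), so W
n=23: →22(W), 18(W), 17(W) — all W, so L
n=24: →23(L), so W
n=25: →24(W), 20(W), 19(W) — all W, so L
n=26: →25(L), so W
n=27: →26(W), 22(W), 21(W) — all W, so L
The starting position 27 is L: whatever Alice does, the opponent receives a W position.

Bob wins.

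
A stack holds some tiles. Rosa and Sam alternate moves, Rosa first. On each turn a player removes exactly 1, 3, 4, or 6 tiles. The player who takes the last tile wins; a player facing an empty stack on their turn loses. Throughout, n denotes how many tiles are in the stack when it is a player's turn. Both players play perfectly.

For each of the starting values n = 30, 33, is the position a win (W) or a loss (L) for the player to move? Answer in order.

30: L, 33: W

Positions with no move are L. A position that does have a move is losing for the player to move precisely when every available move leads to a winning position for the opponent. Fill in the labels:
n=0: no move → L
n=1: →0(L), so W
n=2: →1(W) only, which is W, so L
n=3: →2(L), so W
n=4: →0(L), so W
n=5: →2(L), so W
n=6: →2(L), so W
n=7: →6(W), 4(W), 3(W), 1(W) — all W, so L
n=8: →7(L), so W
n=9: →8(W), 6(W), 5(W), 3(W) — all W, so L
n=10: →9(L), so W
n=11: →7(L), so W
n=12: →9(L), so W
n=13: →9(L), so W
n=14: →13(W), 11(W), 10(W), 8(W) — all W, so L
n=15: →14(L), so W
n=16: →15(W), 13(W), 12(W), 10(W) — all W, so L
n=17: →16(L), so W
n=18: →14(L), so W
n=19: →16(L), so W
n=20: →16(L), so W
n=21: →20(W), 18(W), 17(W), 15(W) — all W, so L
n=22: →21(L), so W
n=23: →22(W), 20(W), 19(W), 17(W) — all W, so L
n=24: →23(L), so W
n=25: →21(L), so W
n=26: →23(L), so W
n=27: →23(L), so W
n=28: →27(W), 25(W), 24(W), 22(W) — all W, so L
n=29: →28(L), so W
n=30: →29(W), 27(W), 26(W), 24(W) — all W, so L
n=31: →30(L), so W
n=32: →28(L), so W
n=33: →30(L), so W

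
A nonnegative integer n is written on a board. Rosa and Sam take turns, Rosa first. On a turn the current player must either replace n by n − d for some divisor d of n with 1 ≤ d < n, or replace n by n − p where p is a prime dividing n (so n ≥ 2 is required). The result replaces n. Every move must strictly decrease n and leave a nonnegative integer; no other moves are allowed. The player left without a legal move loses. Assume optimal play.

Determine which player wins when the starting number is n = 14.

Sam wins.

Work bottom-up. With no move the player to move loses. Otherwise the position is W if at least one move leads to an L position for the opponent, and L if every move leads to a W.
n=0: no move → L
n=1: no move → L
n=2: W (go to 0, an L position)
n=3: W (go to 0, an L position)
n=4: L (options 2(W), 3(W) are all W)
n=5: W (go to 0, an L position)
n=6: W (go to 4, an L position)
n=7: W (go to 0, an L position)
n=8: W (go to 4, an L position)
n=9: L (options 6(W), 8(W) are all W)
n=10: W (go to 9, an L position)
n=11: W (go to 0, an L position)
n=12: W (go to 9, an L position)
n=13: W (go to 0, an L position)
n=14: L (options 7(W), 12(W), 13(W) are all W)
The starting position 14 is L: whatever Rosa does, the opponent receives a W position.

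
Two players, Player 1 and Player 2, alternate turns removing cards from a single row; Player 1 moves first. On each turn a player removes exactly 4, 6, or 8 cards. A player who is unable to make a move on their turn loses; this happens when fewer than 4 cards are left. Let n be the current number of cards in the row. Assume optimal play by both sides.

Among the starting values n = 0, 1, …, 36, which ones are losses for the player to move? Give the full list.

0, 1, 2, 3, 12, 13, 14, 15, 24, 25, 26, 27, 36

Classify positions by backward induction: terminal positions (no move available) are L. From any other position, the mover wins iff some move reaches an L.
n=0: no move → L
n=1: no move → L
n=2: no move → L
n=3: no move → L
n=4: W (go to 0, an L position)
n=5: W (go to 1, an L position)
n=6: W (go to 2, an L position)
n=7: W (go to 3, an L position)
n=8: W (go to 2, an L position)
n=9: W (go to 3, an L position)
n=10: W (go to 2, an L position)
n=11: W (go to 3, an L position)
n=12: L (options 8(W), 6(W), 4(W) are all W)
n=13: L (options 9(W), 7(W), 5(W) are all W)
n=14: L (options 10(W), 8(W), 6(W) are all W)
n=15: L (options 11(W), 9(W), 7(W) are all W)
n=16: W (go to 12, an L position)
n=17: W (go to 13, an L position)
n=18: W (go to 14, an L position)
n=19: W (go to 15, an L position)
n=20: W (go to 14, an L position)
n=21: W (go to 15, an L position)
n=22: W (go to 14, an L position)
n=23: W (go to 15, an L position)
n=24: L (options 20(W), 18(W), 16(W) are all W)
n=25: L (options 21(W), 19(W), 17(W) are all W)
n=26: L (options 22(W), 20(W), 18(W) are all W)
n=27: L (options 23(W), 21(W), 19(W) are all W)
n=28: W (go to 24, an L position)
n=29: W (go to 25, an L position)
n=30: W (go to 26, an L position)
n=31: W (go to 27, an L position)
n=32: W (go to 26, an L position)
n=33: W (go to 27, an L position)
n=34: W (go to 26, an L position)
n=35: W (go to 27, an L position)
n=36: L (options 32(W), 30(W), 28(W) are all W)
Reading off the rows marked L gives the requested list; there are 13 such values of n.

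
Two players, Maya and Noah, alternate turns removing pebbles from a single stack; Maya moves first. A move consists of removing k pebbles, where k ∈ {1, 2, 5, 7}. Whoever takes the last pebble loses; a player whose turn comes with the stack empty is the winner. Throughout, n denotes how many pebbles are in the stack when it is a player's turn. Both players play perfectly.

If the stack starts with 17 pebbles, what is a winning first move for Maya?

Remove 1, leaving 16.

Use the standard recursion: the mover wins at a terminal position; elsewhere, the mover wins exactly when some move hands the opponent an L position.
n=0: no move; the opponent has just taken the last pebble and therefore loses → W
n=1: only reaches 0(W), which is W → L
n=2: reaches L-position 1 → W
n=3: reaches L-position 1 → W
n=4: only reaches 3(W), 2(W), all W → L
n=5: reaches L-position 4 → W
n=6: reaches L-position 4 → W
n=7: only reaches 6(W), 5(W), 2(W), 0(W), all W → L
n=8: reaches L-position 7 → W
n=9: reaches L-position 7 → W
n=10: only reaches 9(W), 8(W), 5(W), 3(W), all W → L
n=11: reaches L-position 10 → W
n=12: reaches L-position 10 → W
n=13: only reaches 12(W), 11(W), 8(W), 6(W), all W → L
n=14: reaches L-position 13 → W
n=15: reaches L-position 13 → W
n=16: only reaches 15(W), 14(W), 11(W), 9(W), all W → L
n=17: reaches L-position 16 → W
From 17, the L positions reachable in one move are: 16, 10. Any move reaching one of these is winning.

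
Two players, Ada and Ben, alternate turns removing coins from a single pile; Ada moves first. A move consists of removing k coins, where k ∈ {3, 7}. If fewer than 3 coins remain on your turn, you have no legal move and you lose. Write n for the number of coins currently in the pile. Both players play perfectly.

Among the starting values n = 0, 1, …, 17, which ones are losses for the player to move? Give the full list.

Classify positions by backward induction: terminal positions (no move available) are L. From any other position, the mover wins iff some move reaches an L.
n=0: no move → L
n=1: no move → L
n=2: no move → L
n=3: reaches L-position 0 → W
n=4: reaches L-position 1 → W
n=5: reaches L-position 2 → W
n=6: only reaches 3(W), which is W → L
n=7: reaches L-position 0 → W
n=8: reaches L-position 1 → W
n=9: reaches L-position 6 → W
n=10: only reaches 7(W), 3(W), all W → L
n=11: only reaches 8(W), 4(W), all W → L
n=12: only reaches 9(W), 5(W), all W → L
n=13: reaches L-position 10 → W
n=14: reaches L-position 11 → W
n=15: reaches L-position 12 → W
n=16: only reaches 13(W), 9(W), all W → L
n=17: reaches L-position 10 → W
Reading off the rows marked L gives the requested list; there are 8 such values of n.

0, 1, 2, 6, 10, 11, 12, 16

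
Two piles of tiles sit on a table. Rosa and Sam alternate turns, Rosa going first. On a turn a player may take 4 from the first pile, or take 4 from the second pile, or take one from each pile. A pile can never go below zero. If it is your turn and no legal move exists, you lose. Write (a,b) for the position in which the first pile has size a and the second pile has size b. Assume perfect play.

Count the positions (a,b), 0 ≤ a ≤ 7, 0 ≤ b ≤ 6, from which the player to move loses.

26

Positions with no move are L. A position that does have a move is losing for the player to move precisely when every available move leads to a winning position for the opponent. Fill in the labels:
Every move lowers a or b (never raises either), so fill the grid row by row in increasing a, and left to right within a row: each cell's successors are then already labelled.
      b=0  b=1  b=2  b=3  b=4  b=5  b=6
a=0:    L    L    L    L    W    W    W
a=1:    L    W    W    W    W    L    L
a=2:    L    W    L    L    W    L    W
a=3:    L    W    L    W    W    L    W
a=4:    W    W    W    W    L    L    W
a=5:    W    L    L    L    L    W    W
a=6:    W    L    W    W    W    W    L
a=7:    W    L    W    L    L    W    L
Cells with no legal move (terminal, hence L): (0,0), (0,1), (0,2), (0,3), (1,0), (2,0), (3,0).
The remaining L cells, each justified by listing all of its moves:
(1,5): only reaches (1,1)(W), (0,4)(W), all W → L
(1,6): only reaches (1,2)(W), (0,5)(W), all W → L
(2,2): only reaches (1,1)(W), which is W → L
(2,3): only reaches (1,2)(W), which is W → L
(2,5): only reaches (2,1)(W), (1,4)(W), all W → L
(3,2): only reaches (2,1)(W), which is W → L
(3,5): only reaches (3,1)(W), (2,4)(W), all W → L
(4,4): only reaches (0,4)(W), (4,0)(W), (3,3)(W), all W → L
(4,5): only reaches (0,5)(W), (4,1)(W), (3,4)(W), all W → L
(5,1): only reaches (1,1)(W), (4,0)(W), all W → L
(5,2): only reaches (1,2)(W), (4,1)(W), all W → L
(5,3): only reaches (1,3)(W), (4,2)(W), all W → L
(5,4): only reaches (1,4)(W), (5,0)(W), (4,3)(W), all W → L
(6,1): only reaches (2,1)(W), (5,0)(W), all W → L
(6,6): only reaches (2,6)(W), (6,2)(W), (5,5)(W), all W → L
(7,1): only reaches (3,1)(W), (6,0)(W), all W → L
(7,3): only reaches (3,3)(W), (6,2)(W), all W → L
(7,4): only reaches (3,4)(W), (7,0)(W), (6,3)(W), all W → L
(7,6): only reaches (3,6)(W), (7,2)(W), (6,5)(W), all W → L
Every other cell has at least one move into one of the L cells above, so it is W.
L cells per row: a=0: 4, a=1: 3, a=2: 4, a=3: 3, a=4: 2, a=5: 4, a=6: 2, a=7: 4; total 26.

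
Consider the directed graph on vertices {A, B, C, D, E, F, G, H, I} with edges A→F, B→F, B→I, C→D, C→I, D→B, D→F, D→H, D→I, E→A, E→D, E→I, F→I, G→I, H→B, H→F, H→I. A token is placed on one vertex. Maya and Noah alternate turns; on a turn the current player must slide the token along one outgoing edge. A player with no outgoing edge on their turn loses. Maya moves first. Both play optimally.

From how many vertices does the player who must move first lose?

Label each position W (a win for the player to move) or L (a loss). A position with no legal move is L; any other position is W exactly when some move reaches an L, and L when every move reaches a W.
Every edge goes from a vertex to one that appears earlier in the order I, F, B, H, D, A, E, G, C, so processing vertices in that order labels each vertex after all of its successors.
I: no outgoing edge → L
F: can move to I, which is L ⇒ W
B: can move to I, which is L ⇒ W
H: can move to I, which is L ⇒ W
D: can move to I, which is L ⇒ W
A: the only move is to F(W), a W ⇒ L
E: can move to A, which is L ⇒ W
G: can move to I, which is L ⇒ W
C: can move to I, which is L ⇒ W
The L vertices are A, I; that is 2 in all.

2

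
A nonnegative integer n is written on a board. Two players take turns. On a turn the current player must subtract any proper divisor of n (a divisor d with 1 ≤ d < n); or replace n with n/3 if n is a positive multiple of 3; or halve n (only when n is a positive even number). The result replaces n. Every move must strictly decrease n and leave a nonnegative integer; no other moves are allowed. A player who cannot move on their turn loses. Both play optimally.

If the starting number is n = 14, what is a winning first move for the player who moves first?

Move to 7.

Classify positions by backward induction: terminal positions (no move available) are L. From any other position, the mover wins iff some move reaches an L.
n=0: no move → L
n=1: no move → L
n=2: →1(L), so W
n=3: →1(L), so W
n=4: →2(W), 3(W) — all W, so L
n=5: →4(L), so W
n=6: →4(L), so W
n=7: →6(W) only, which is W, so L
n=8: →4(L), so W
n=9: →3(W), 6(W), 8(W) — all W, so L
n=10: →9(L), so W
n=11: →10(W) only, which is W, so L
n=12: →4(L), so W
n=13: →12(W) only, which is W, so L
n=14: →7(L), so W
From 14, the L positions reachable in one move are: 7, 13. Any move reaching one of these is winning.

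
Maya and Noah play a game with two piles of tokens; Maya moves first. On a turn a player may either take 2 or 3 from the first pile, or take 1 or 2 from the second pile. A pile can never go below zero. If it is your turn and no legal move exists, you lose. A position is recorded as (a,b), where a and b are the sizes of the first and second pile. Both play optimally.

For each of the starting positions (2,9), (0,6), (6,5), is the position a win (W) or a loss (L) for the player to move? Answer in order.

Label each position W (a win for the player to move) or L (a loss). A position with no legal move is L; any other position is W exactly when some move reaches an L, and L when every move reaches a W.
No move ever increases a pile, so every position that can arise here has a ≤ 6 and b ≤ 9; it is enough to label the cells with 0 ≤ a ≤ 6 and 0 ≤ b ≤ 9.
Every move lowers a or b (never raises either), so fill the grid row by row in increasing a, and left to right within a row: each cell's successors are then already labelled.
      b=0  b=1  b=2  b=3  b=4  b=5  b=6  b=7  b=8  b=9
a=0:    L    W    W    L    W    W    L    W    W    L
a=1:    L    W    W    L    W    W    L    W    W    L
a=2:    W    L    W    W    L    W    W    L    W    W
a=3:    W    L    W    W    L    W    W    L    W    W
a=4:    W    W    L    W    W    L    W    W    L    W
a=5:    L    W    W    L    W    W    L    W    W    L
a=6:    L    W    W    L    W    W    L    W    W    L
Cells with no legal move (terminal, hence L): (0,0), (1,0).
The remaining L cells, each justified by listing all of its moves:
(0,3): L (options (0,2)(W), (0,1)(W) are all W)
(0,6): L (options (0,5)(W), (0,4)(W) are all W)
(0,9): L (options (0,8)(W), (0,7)(W) are all W)
(1,3): L (options (1,2)(W), (1,1)(W) are all W)
(1,6): L (options (1,5)(W), (1,4)(W) are all W)
(1,9): L (options (1,8)(W), (1,7)(W) are all W)
(2,1): L (options (0,1)(W), (2,0)(W) are all W)
(2,4): L (options (0,4)(W), (2,3)(W), (2,2)(W) are all W)
(2,7): L (options (0,7)(W), (2,6)(W), (2,5)(W) are all W)
(3,1): L (options (1,1)(W), (0,1)(W), (3,0)(W) are all W)
(3,4): L (options (1,4)(W), (0,4)(W), (3,3)(W), (3,2)(W) are all W)
(3,7): L (options (1,7)(W), (0,7)(W), (3,6)(W), (3,5)(W) are all W)
(4,2): L (options (2,2)(W), (1,2)(W), (4,1)(W), (4,0)(W) are all W)
(4,5): L (options (2,5)(W), (1,5)(W), (4,4)(W), (4,3)(W) are all W)
(4,8): L (options (2,8)(W), (1,8)(W), (4,7)(W), (4,6)(W) are all W)
(5,0): L (options (3,0)(W), (2,0)(W) are all W)
(5,3): L (options (3,3)(W), (2,3)(W), (5,2)(W), (5,1)(W) are all W)
(5,6): L (options (3,6)(W), (2,6)(W), (5,5)(W), (5,4)(W) are all W)
(5,9): L (options (3,9)(W), (2,9)(W), (5,8)(W), (5,7)(W) are all W)
(6,0): L (options (4,0)(W), (3,0)(W) are all W)
(6,3): L (options (4,3)(W), (3,3)(W), (6,2)(W), (6,1)(W) are all W)
(6,6): L (options (4,6)(W), (3,6)(W), (6,5)(W), (6,4)(W) are all W)
(6,9): L (options (4,9)(W), (3,9)(W), (6,8)(W), (6,7)(W) are all W)
Every other cell has at least one move into one of the L cells above, so it is W.
(2,9): the move to (0,9) reaches an L cell, so W
(0,6): one of the L cells justified above, so L
(6,5): the move to (4,5) reaches an L cell, so W

(2,9): W, (0,6): L, (6,5): W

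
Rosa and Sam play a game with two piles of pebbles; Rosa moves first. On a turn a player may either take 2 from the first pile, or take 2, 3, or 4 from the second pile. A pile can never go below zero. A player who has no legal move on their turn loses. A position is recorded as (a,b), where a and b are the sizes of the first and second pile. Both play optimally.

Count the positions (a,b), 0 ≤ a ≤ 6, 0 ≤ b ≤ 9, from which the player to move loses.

28

Label each position W (a win for the player to move) or L (a loss). A position with no legal move is L; any other position is W exactly when some move reaches an L, and L when every move reaches a W.
Every move lowers a or b (never raises either), so fill the grid row by row in increasing a, and left to right within a row: each cell's successors are then already labelled.
      b=0  b=1  b=2  b=3  b=4  b=5  b=6  b=7  b=8  b=9
a=0:    L    L    W    W    W    W    L    L    W    W
a=1:    L    L    W    W    W    W    L    L    W    W
a=2:    W    W    L    L    W    W    W    W    L    L
a=3:    W    W    L    L    W    W    W    W    L    L
a=4:    L    L    W    W    W    W    L    L    W    W
a=5:    L    L    W    W    W    W    L    L    W    W
a=6:    W    W    L    L    W    W    W    W    L    L
Cells with no legal move (terminal, hence L): (0,0), (0,1), (1,0), (1,1).
The remaining L cells, each justified by listing all of its moves:
(0,6): →(0,4)(W), (0,3)(W), (0,2)(W) — all W, so L
(0,7): →(0,5)(W), (0,4)(W), (0,3)(W) — all W, so L
(1,6): →(1,4)(W), (1,3)(W), (1,2)(W) — all W, so L
(1,7): →(1,5)(W), (1,4)(W), (1,3)(W) — all W, so L
(2,2): →(0,2)(W), (2,0)(W) — all W, so L
(2,3): →(0,3)(W), (2,1)(W), (2,0)(W) — all W, so L
(2,8): →(0,8)(W), (2,6)(W), (2,5)(W), (2,4)(W) — all W, so L
(2,9): →(0,9)(W), (2,7)(W), (2,6)(W), (2,5)(W) — all W, so L
(3,2): →(1,2)(W), (3,0)(W) — all W, so L
(3,3): →(1,3)(W), (3,1)(W), (3,0)(W) — all W, so L
(3,8): →(1,8)(W), (3,6)(W), (3,5)(W), (3,4)(W) — all W, so L
(3,9): →(1,9)(W), (3,7)(W), (3,6)(W), (3,5)(W) — all W, so L
(4,0): →(2,0)(W) only, which is W, so L
(4,1): →(2,1)(W) only, which is W, so L
(4,6): →(2,6)(W), (4,4)(W), (4,3)(W), (4,2)(W) — all W, so L
(4,7): →(2,7)(W), (4,5)(W), (4,4)(W), (4,3)(W) — all W, so L
(5,0): →(3,0)(W) only, which is W, so L
(5,1): →(3,1)(W) only, which is W, so L
(5,6): →(3,6)(W), (5,4)(W), (5,3)(W), (5,2)(W) — all W, so L
(5,7): →(3,7)(W), (5,5)(W), (5,4)(W), (5,3)(W) — all W, so L
(6,2): →(4,2)(W), (6,0)(W) — all W, so L
(6,3): →(4,3)(W), (6,1)(W), (6,0)(W) — all W, so L
(6,8): →(4,8)(W), (6,6)(W), (6,5)(W), (6,4)(W) — all W, so L
(6,9): →(4,9)(W), (6,7)(W), (6,6)(W), (6,5)(W) — all W, so L
Every other cell has at least one move into one of the L cells above, so it is W.
L cells per row: a=0: 4, a=1: 4, a=2: 4, a=3: 4, a=4: 4, a=5: 4, a=6: 4; total 28.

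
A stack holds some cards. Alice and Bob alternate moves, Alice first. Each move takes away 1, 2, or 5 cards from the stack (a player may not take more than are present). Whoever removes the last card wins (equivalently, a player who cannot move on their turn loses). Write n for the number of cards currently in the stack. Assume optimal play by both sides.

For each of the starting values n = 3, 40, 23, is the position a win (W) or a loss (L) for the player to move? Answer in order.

Build the W/L table. Terminal = L. A non-terminal position is W if it has a move to some L; otherwise it is L.
n=0: no move → L
n=1: reaches L-position 0 → W
n=2: reaches L-position 0 → W
n=3: only reaches 2(W), 1(W), all W → L
n=4: reaches L-position 3 → W
n=5: reaches L-position 3 → W
n=6: only reaches 5(W), 4(W), 1(W), all W → L
n=7: reaches L-position 6 → W
n=8: reaches L-position 6 → W
n=9: only reaches 8(W), 7(W), 4(W), all W → L
n=10: reaches L-position 9 → W
n=11: reaches L-position 9 → W
n=12: only reaches 11(W), 10(W), 7(W), all W → L
n=13: reaches L-position 12 → W
n=14: reaches L-position 12 → W
n=15: only reaches 14(W), 13(W), 10(W), all W → L
n=16: reaches L-position 15 → W
n=17: reaches L-position 15 → W
n=18: only reaches 17(W), 16(W), 13(W), all W → L
n=19: reaches L-position 18 → W
n=20: reaches L-position 18 → W
n=21: only reaches 20(W), 19(W), 16(W), all W → L
n=22: reaches L-position 21 → W
n=23: reaches L-position 21 → W
n=24: only reaches 23(W), 22(W), 19(W), all W → L
n=25: reaches L-position 24 → W
n=26: reaches L-position 24 → W
n=27: only reaches 26(W), 25(W), 22(W), all W → L
n=28: reaches L-position 27 → W
n=29: reaches L-position 27 → W
n=30: only reaches 29(W), 28(W), 25(W), all W → L
n=31: reaches L-position 30 → W
n=32: reaches L-position 30 → W
n=33: only reaches 32(W), 31(W), 28(W), all W → L
n=34: reaches L-position 33 → W
n=35: reaches L-position 33 → W
n=36: only reaches 35(W), 34(W), 31(W), all W → L
n=37: reaches L-position 36 → W
n=38: reaches L-position 36 → W
n=39: only reaches 38(W), 37(W), 34(W), all W → L
n=40: reaches L-position 39 → W

3: L, 40: W, 23: W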